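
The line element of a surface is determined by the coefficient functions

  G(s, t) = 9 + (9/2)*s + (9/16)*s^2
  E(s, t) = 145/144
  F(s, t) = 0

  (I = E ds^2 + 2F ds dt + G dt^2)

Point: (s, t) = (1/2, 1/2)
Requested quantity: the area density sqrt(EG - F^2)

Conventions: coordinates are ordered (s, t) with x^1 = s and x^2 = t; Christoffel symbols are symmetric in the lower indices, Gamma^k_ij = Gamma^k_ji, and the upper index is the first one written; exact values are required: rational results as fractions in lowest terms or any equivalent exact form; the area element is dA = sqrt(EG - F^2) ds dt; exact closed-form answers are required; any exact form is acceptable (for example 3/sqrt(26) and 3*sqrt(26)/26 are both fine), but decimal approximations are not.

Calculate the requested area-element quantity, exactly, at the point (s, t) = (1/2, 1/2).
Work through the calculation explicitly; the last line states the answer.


E = 145/144, F = 0, G = 729/64; EG - F^2 = 11745/1024

Answer: sqrt(EG - F^2) = 9*sqrt(145)/32


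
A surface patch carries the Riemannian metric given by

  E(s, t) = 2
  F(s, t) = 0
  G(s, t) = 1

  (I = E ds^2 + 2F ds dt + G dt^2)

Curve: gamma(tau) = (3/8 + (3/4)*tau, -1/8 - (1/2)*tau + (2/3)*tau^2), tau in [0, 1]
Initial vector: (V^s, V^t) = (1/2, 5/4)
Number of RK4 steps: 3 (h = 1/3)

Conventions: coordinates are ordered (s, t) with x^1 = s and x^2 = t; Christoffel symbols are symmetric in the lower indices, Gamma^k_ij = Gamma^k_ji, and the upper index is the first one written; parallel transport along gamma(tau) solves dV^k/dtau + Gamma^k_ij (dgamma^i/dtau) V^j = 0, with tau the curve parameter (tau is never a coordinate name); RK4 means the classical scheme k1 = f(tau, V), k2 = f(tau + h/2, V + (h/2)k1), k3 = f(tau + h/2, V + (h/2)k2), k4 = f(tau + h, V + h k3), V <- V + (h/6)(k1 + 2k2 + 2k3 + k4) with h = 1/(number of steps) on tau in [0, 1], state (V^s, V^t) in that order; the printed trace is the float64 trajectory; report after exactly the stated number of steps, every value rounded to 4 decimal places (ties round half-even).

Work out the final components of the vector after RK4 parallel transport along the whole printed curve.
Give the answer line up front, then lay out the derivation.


Answer: V^s = 0.5000, V^t = 1.2500

gamma'(tau) = (3/4, -1/2 + (4/3)*tau); f(tau, V)^k = -Gamma^k_ij(gamma(tau)) gamma'^i(tau) V^j; h = 1/3; intermediate values shown to 6 dp
curve data and Christoffel symbols at the stage parameters:
  tau = 0.000000: gamma = (0.375000, -0.125000), gamma' = (0.750000, -0.500000); Gamma_sss = 0.000000, Gamma_sst = 0.000000, Gamma_stt = 0.000000, Gamma_tss = 0.000000, Gamma_tst = 0.000000, Gamma_ttt = 0.000000
  tau = 0.166667: gamma = (0.500000, -0.189815), gamma' = (0.750000, -0.277778); Gamma_sss = 0.000000, Gamma_sst = 0.000000, Gamma_stt = 0.000000, Gamma_tss = 0.000000, Gamma_tst = 0.000000, Gamma_ttt = 0.000000
  tau = 0.333333: gamma = (0.625000, -0.217593), gamma' = (0.750000, -0.055556); Gamma_sss = 0.000000, Gamma_sst = 0.000000, Gamma_stt = 0.000000, Gamma_tss = 0.000000, Gamma_tst = 0.000000, Gamma_ttt = 0.000000
  tau = 0.500000: gamma = (0.750000, -0.208333), gamma' = (0.750000, 0.166667); Gamma_sss = 0.000000, Gamma_sst = 0.000000, Gamma_stt = 0.000000, Gamma_tss = 0.000000, Gamma_tst = 0.000000, Gamma_ttt = 0.000000
  tau = 0.666667: gamma = (0.875000, -0.162037), gamma' = (0.750000, 0.388889); Gamma_sss = 0.000000, Gamma_sst = 0.000000, Gamma_stt = 0.000000, Gamma_tss = 0.000000, Gamma_tst = 0.000000, Gamma_ttt = 0.000000
  tau = 0.833333: gamma = (1.000000, -0.078704), gamma' = (0.750000, 0.611111); Gamma_sss = 0.000000, Gamma_sst = 0.000000, Gamma_stt = 0.000000, Gamma_tss = 0.000000, Gamma_tst = 0.000000, Gamma_ttt = 0.000000
  tau = 1.000000: gamma = (1.125000, 0.041667), gamma' = (0.750000, 0.833333); Gamma_sss = 0.000000, Gamma_sst = 0.000000, Gamma_stt = 0.000000, Gamma_tss = 0.000000, Gamma_tst = 0.000000, Gamma_ttt = 0.000000
step 0: V^s = 0.5000, V^t = 1.2500
step 1: k1 = (0.000000, 0.000000), k2 = (0.000000, 0.000000), k3 = (0.000000, 0.000000), k4 = (0.000000, 0.000000); V <- V + (h/6)(k1 + 2k2 + 2k3 + k4): V^s = 0.5000, V^t = 1.2500
step 2: k1 = (0.000000, 0.000000), k2 = (0.000000, 0.000000), k3 = (0.000000, 0.000000), k4 = (0.000000, 0.000000); V <- V + (h/6)(k1 + 2k2 + 2k3 + k4): V^s = 0.5000, V^t = 1.2500
step 3: k1 = (0.000000, 0.000000), k2 = (0.000000, 0.000000), k3 = (0.000000, 0.000000), k4 = (0.000000, 0.000000); V <- V + (h/6)(k1 + 2k2 + 2k3 + k4): V^s = 0.5000, V^t = 1.2500


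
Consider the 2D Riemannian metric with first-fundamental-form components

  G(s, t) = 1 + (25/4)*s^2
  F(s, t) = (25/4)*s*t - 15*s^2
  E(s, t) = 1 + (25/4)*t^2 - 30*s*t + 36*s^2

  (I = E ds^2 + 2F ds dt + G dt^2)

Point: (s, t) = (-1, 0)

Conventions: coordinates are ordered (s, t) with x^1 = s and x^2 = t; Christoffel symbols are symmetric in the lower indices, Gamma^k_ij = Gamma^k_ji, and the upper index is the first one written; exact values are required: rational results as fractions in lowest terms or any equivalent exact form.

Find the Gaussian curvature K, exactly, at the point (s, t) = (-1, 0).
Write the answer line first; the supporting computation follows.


Answer: K = -100/29929

E = 37, F = -15, G = 29/4, EG - F^2 = 173/4 at the point
E_s = -72, E_t = 30, F_s = 30, F_t = -25/4, G_s = -25/2, G_t = 0
E_tt = 25/2, F_st = 25/4, G_ss = 25/2
K follows from Brioschi's formula, (det M1 - det M2)/(EG - F^2)^2.
M1 = [[-E_tt/2 + F_st - G_ss/2, E_s/2, F_s - E_t/2], [F_t - G_s/2, E, F], [G_t/2, F, G]] = [[-25/4, -36, 15], [0, 37, -15], [0, -15, 29/4]]; det M1 = -4325/16
M2 = [[0, E_t/2, G_s/2], [E_t/2, E, F], [G_s/2, F, G]] = [[0, 15, -25/4], [15, 37, -15], [-25/4, -15, 29/4]]; det M2 = -4225/16
det M1 - det M2 = -25/4; K = -25/4 / (173/4)^2 = -100/29929


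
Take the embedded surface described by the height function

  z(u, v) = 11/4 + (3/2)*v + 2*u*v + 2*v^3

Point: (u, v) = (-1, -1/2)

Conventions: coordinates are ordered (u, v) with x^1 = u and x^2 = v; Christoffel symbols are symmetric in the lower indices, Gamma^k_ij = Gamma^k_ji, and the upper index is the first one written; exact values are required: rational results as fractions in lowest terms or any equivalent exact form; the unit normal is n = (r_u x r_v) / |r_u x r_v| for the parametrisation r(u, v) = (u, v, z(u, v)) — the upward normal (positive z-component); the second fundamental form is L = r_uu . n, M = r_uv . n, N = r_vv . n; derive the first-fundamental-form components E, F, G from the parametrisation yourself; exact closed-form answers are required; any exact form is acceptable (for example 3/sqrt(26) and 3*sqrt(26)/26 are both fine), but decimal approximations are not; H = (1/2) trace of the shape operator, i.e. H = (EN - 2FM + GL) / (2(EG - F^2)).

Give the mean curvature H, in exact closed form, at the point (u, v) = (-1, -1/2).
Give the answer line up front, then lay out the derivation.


Answer: H = -4*sqrt(3)/9

z_u = -1, z_v = 1, z_uu = 0, z_uv = 2, z_vv = -6
E = 2, F = -1, G = 2; answer radicand W^2 = 3
unnormalised second-form numerators: l = 0, m = 2, n = -6; L = l/sqrt(3), and similarly M = m/sqrt(W^2), N = n/sqrt(W^2)
H = (E*n - 2*F*m + G*l) / (2*(EG - F^2)*sqrt(W^2)); E*n - 2*F*m + G*l = -8, EG - F^2 = 3, so H = (-4/3)/sqrt(3)


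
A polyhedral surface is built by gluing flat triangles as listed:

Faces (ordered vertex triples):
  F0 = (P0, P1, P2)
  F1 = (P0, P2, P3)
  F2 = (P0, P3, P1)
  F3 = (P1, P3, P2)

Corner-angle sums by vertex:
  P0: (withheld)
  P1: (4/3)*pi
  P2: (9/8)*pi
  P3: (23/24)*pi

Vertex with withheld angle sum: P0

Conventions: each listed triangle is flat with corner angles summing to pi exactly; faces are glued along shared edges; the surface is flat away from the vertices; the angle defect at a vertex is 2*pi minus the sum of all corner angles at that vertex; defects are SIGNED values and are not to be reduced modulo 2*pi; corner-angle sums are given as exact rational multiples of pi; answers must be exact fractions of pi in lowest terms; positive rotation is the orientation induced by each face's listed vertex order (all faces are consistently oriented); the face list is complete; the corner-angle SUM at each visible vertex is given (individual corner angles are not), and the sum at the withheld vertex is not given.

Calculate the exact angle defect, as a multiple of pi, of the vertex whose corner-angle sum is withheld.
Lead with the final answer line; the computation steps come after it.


Answer: defect(P0) = (17/12)*pi

V = 4, E = 6, F = 4; chi = V - E + F = 2
Gauss-Bonnet: total defect = 2*pi*chi = 4*pi; visible defects sum to (31/12)*pi


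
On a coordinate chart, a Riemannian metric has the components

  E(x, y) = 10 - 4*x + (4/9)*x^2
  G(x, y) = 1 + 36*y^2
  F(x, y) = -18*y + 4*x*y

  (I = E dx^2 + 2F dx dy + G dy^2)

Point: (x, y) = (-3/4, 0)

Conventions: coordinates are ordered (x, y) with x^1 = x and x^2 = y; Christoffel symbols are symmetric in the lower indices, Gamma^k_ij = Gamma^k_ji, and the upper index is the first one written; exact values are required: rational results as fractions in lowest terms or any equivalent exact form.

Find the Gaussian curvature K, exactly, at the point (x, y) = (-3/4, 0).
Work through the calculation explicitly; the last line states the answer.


E = 53/4, F = 0, G = 1, EG - F^2 = 53/4 at the point
E_x = -14/3, E_y = 0, F_x = 0, F_y = -21, G_x = 0, G_y = 0
E_yy = 0, F_xy = 4, G_xx = 0
Evaluate Brioschi's two determinant matrices M1, M2 and divide by (EG - F^2)^2.
M1 = [[-E_yy/2 + F_xy - G_xx/2, E_x/2, F_x - E_y/2], [F_y - G_x/2, E, F], [G_y/2, F, G]] = [[4, -7/3, 0], [-21, 53/4, 0], [0, 0, 1]]; det M1 = 4
M2 = [[0, E_y/2, G_x/2], [E_y/2, E, F], [G_x/2, F, G]] = [[0, 0, 0], [0, 53/4, 0], [0, 0, 1]]; det M2 = 0
det M1 - det M2 = 4; K = 4 / (53/4)^2 = 64/2809

Answer: K = 64/2809


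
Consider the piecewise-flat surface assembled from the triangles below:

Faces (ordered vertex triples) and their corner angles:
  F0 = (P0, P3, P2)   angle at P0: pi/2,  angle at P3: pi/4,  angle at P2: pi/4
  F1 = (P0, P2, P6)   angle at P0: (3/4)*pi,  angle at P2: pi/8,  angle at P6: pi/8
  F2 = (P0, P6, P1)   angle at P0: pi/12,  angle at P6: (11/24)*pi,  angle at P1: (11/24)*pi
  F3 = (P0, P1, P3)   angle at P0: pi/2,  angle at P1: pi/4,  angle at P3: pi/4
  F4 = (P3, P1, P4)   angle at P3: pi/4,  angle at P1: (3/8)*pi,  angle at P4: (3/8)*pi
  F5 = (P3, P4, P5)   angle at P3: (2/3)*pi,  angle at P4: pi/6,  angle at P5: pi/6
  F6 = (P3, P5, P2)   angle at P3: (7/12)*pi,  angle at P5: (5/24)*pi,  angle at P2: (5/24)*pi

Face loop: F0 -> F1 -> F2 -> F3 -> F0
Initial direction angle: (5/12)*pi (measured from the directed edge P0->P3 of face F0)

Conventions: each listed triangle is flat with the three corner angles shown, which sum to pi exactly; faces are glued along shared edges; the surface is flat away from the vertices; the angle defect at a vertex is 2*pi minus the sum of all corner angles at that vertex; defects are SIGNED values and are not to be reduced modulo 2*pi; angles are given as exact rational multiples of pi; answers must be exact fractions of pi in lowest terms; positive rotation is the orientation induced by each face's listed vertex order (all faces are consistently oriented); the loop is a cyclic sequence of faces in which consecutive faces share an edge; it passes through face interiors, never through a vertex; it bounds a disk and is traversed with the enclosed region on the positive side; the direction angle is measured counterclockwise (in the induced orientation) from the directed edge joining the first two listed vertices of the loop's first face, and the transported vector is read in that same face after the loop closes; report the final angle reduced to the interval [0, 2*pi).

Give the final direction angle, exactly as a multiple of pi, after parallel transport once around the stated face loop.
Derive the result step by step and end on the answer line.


enclosed vertex P0: corner angles sum to (11/6)*pi, defect = 2*pi - (11/6)*pi = pi/6
adding the enclosed defects to the starting angle (mod 2*pi, induced orientation) gives the holonomy
final angle = (5/12)*pi + pi/6 = (7/12)*pi (mod 2*pi)

Answer: final direction angle = (7/12)*pi


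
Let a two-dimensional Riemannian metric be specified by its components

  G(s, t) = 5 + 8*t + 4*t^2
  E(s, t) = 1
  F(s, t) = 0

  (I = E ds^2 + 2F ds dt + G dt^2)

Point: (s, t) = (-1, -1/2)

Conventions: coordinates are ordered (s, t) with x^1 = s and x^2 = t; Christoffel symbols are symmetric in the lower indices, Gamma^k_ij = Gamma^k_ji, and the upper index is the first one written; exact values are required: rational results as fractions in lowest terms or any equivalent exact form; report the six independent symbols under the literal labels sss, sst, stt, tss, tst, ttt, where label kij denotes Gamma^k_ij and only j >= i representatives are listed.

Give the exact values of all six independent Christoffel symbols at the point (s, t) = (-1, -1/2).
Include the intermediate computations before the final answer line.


E = 1, F = 0, G = 2 at the point
E_s = 0, E_t = 0, F_s = 0, F_t = 0, G_s = 0, G_t = 4
EG - F^2 = 2;  g^inv = (1/2) * [[2, 0], [0, 1]]
first-kind symbols [ij,l] = (1/2)(d_i g_jl + d_j g_il - d_l g_ij): [ss,s] = E_s/2 = 0, [ss,t] = F_s - E_t/2 = 0, [st,s] = E_t/2 = 0, [st,t] = G_s/2 = 0, [tt,s] = F_t - G_s/2 = 0, [tt,t] = G_t/2 = 2
Gamma^s_ij = (G*[ij,s] - F*[ij,t])/(EG - F^2), Gamma^t_ij = (E*[ij,t] - F*[ij,s])/(EG - F^2)

Answer: Gamma_sss = 0, Gamma_sst = 0, Gamma_stt = 0, Gamma_tss = 0, Gamma_tst = 0, Gamma_ttt = 1


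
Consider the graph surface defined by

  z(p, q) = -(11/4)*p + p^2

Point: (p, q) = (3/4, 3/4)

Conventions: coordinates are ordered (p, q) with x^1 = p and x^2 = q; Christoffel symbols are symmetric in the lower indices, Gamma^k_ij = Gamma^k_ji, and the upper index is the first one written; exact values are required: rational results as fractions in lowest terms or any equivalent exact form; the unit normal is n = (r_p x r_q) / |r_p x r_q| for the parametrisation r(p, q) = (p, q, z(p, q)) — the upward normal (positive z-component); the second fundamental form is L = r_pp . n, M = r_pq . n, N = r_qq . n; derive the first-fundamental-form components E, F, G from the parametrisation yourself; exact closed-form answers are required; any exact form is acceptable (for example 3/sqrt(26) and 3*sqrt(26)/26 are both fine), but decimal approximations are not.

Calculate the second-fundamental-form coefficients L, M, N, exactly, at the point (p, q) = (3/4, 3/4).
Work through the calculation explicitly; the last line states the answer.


z_p = -5/4, z_q = 0, z_pp = 2, z_pq = 0, z_qq = 0
E = 41/16, F = 0, G = 1; answer radicand W^2 = 41/16
unnormalised second-form numerators: l = 2, m = 0, n = 0; L = l/sqrt(41/16), and similarly M = m/sqrt(W^2), N = n/sqrt(W^2)

Answer: L = 8*sqrt(41)/41, M = 0, N = 0


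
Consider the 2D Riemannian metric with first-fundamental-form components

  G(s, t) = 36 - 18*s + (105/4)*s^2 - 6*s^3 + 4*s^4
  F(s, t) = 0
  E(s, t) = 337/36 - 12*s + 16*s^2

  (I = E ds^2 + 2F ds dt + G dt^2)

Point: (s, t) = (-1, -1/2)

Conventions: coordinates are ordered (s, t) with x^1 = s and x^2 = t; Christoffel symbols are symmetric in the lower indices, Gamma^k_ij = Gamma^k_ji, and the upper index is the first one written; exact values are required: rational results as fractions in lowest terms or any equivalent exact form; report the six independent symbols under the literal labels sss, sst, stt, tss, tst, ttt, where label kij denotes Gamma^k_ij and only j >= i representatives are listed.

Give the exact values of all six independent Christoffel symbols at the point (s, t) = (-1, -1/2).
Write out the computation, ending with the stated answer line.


E = 1345/36, F = 0, G = 361/4 at the point
E_s = -44, E_t = 0, F_s = 0, F_t = 0, G_s = -209/2, G_t = 0
EG - F^2 = 485545/144;  g^inv = (144/485545) * [[361/4, 0], [0, 1345/36]]
first-kind symbols [ij,l] = (1/2)(d_i g_jl + d_j g_il - d_l g_ij): [ss,s] = E_s/2 = -22, [ss,t] = F_s - E_t/2 = 0, [st,s] = E_t/2 = 0, [st,t] = G_s/2 = -209/4, [tt,s] = F_t - G_s/2 = 209/4, [tt,t] = G_t/2 = 0
Gamma^s_ij = (G*[ij,s] - F*[ij,t])/(EG - F^2), Gamma^t_ij = (E*[ij,t] - F*[ij,s])/(EG - F^2)

Answer: Gamma_sss = -792/1345, Gamma_sst = 0, Gamma_stt = 1881/1345, Gamma_tss = 0, Gamma_tst = -11/19, Gamma_ttt = 0


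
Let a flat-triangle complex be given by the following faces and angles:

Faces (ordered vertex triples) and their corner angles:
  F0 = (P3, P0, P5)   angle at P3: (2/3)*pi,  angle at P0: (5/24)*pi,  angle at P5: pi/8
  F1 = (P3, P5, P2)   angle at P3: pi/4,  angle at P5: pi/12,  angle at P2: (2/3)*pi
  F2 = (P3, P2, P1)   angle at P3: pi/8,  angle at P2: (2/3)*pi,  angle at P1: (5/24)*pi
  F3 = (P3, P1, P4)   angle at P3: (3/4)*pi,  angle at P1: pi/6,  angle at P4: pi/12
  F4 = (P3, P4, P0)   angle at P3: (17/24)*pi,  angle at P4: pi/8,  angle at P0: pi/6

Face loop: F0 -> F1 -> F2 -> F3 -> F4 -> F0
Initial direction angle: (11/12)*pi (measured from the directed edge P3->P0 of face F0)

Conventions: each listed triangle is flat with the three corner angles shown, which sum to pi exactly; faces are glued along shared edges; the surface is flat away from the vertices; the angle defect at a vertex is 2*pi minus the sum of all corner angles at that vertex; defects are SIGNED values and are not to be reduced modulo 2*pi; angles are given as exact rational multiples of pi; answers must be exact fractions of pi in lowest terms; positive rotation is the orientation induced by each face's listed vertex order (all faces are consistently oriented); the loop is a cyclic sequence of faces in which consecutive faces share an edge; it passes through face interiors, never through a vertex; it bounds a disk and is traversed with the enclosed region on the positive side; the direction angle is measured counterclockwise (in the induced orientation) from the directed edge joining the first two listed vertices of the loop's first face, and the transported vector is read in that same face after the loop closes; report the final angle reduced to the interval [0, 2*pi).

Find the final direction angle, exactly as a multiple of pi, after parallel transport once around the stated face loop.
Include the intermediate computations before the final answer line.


enclosed vertex P3: corner angles sum to (5/2)*pi, defect = 2*pi - (5/2)*pi = -pi/2
the final direction is the initial angle plus the enclosed defects, taken mod 2*pi in the induced orientation
final angle = (11/12)*pi - pi/2 = (5/12)*pi (mod 2*pi)

Answer: final direction angle = (5/12)*pi


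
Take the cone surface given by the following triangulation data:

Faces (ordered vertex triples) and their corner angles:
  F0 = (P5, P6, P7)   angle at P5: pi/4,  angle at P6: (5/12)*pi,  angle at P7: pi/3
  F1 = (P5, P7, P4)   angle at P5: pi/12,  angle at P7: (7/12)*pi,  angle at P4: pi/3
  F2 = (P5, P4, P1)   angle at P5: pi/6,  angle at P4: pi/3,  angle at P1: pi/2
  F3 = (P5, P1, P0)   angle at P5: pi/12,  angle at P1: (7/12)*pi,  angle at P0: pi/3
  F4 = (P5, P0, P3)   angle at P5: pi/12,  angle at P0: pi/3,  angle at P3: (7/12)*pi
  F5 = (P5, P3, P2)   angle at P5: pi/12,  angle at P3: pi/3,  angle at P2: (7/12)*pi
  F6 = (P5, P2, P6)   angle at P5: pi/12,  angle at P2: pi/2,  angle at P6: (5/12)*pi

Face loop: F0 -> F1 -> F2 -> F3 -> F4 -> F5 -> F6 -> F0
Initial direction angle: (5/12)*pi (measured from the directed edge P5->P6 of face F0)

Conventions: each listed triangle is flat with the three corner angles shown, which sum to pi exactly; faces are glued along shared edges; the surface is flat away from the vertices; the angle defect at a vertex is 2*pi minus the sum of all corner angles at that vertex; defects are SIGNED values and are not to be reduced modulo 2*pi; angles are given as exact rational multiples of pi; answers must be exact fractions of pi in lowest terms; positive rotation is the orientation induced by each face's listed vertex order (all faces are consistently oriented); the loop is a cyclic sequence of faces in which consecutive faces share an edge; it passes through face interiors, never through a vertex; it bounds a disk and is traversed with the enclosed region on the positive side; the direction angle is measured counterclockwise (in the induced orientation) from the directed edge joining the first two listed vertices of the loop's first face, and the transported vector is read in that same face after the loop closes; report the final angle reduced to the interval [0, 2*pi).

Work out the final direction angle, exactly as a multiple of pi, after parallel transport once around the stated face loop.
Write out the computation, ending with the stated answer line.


enclosed vertex P5: corner angles sum to (5/6)*pi, defect = 2*pi - (5/6)*pi = (7/6)*pi
summing the enclosed defects onto the initial angle, mod 2*pi in the induced orientation:
final angle = (5/12)*pi + (7/6)*pi = (19/12)*pi (mod 2*pi)

Answer: final direction angle = (19/12)*pi


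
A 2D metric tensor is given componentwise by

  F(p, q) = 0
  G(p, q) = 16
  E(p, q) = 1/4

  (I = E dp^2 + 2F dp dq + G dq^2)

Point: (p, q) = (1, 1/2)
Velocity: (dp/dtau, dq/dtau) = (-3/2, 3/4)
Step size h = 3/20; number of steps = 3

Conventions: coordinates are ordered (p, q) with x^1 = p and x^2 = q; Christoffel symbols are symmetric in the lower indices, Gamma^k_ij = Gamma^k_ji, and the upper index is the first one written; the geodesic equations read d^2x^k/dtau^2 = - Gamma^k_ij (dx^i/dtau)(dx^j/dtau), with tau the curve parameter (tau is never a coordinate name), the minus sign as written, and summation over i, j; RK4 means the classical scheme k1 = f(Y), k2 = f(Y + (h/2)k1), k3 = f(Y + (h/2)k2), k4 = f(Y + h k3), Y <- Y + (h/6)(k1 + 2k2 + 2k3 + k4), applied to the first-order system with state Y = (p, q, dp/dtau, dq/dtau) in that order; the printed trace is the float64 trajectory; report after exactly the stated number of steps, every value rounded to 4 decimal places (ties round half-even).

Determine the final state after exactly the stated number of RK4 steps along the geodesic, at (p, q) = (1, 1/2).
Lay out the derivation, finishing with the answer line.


f(Y) = (dp/dtau, dq/dtau, -Gamma^p_ij Y'^i Y'^j, -Gamma^q_ij Y'^i Y'^j) with the Gammas evaluated at the stage position; h = 0.150000; intermediate values shown to 6 dp
step 0: p = 1.0000, q = 0.5000, dp/dtau = -1.5000, dq/dtau = 0.7500
step 1:
  k1: at (p, q) = (1.000000, 0.500000), (dp/dtau, dq/dtau) = (-1.500000, 0.750000); Gamma_ppp = 0.000000, Gamma_ppq = 0.000000, Gamma_pqq = 0.000000, Gamma_qpp = 0.000000, Gamma_qpq = 0.000000, Gamma_qqq = 0.000000; k1 = (-1.500000, 0.750000, 0.000000, 0.000000)
  k2: at (p, q) = (0.887500, 0.556250), (dp/dtau, dq/dtau) = (-1.500000, 0.750000); Gamma_ppp = 0.000000, Gamma_ppq = 0.000000, Gamma_pqq = 0.000000, Gamma_qpp = 0.000000, Gamma_qpq = 0.000000, Gamma_qqq = 0.000000; k2 = (-1.500000, 0.750000, 0.000000, 0.000000)
  k3: at (p, q) = (0.887500, 0.556250), (dp/dtau, dq/dtau) = (-1.500000, 0.750000); Gamma_ppp = 0.000000, Gamma_ppq = 0.000000, Gamma_pqq = 0.000000, Gamma_qpp = 0.000000, Gamma_qpq = 0.000000, Gamma_qqq = 0.000000; k3 = (-1.500000, 0.750000, 0.000000, 0.000000)
  k4: at (p, q) = (0.775000, 0.612500), (dp/dtau, dq/dtau) = (-1.500000, 0.750000); Gamma_ppp = 0.000000, Gamma_ppq = 0.000000, Gamma_pqq = 0.000000, Gamma_qpp = 0.000000, Gamma_qpq = 0.000000, Gamma_qqq = 0.000000; k4 = (-1.500000, 0.750000, 0.000000, 0.000000)
  Y <- Y + (h/6)(k1 + 2k2 + 2k3 + k4): p = 0.7750, q = 0.6125, dp/dtau = -1.5000, dq/dtau = 0.7500
step 2:
  k1: at (p, q) = (0.775000, 0.612500), (dp/dtau, dq/dtau) = (-1.500000, 0.750000); Gamma_ppp = 0.000000, Gamma_ppq = 0.000000, Gamma_pqq = 0.000000, Gamma_qpp = 0.000000, Gamma_qpq = 0.000000, Gamma_qqq = 0.000000; k1 = (-1.500000, 0.750000, 0.000000, 0.000000)
  k2: at (p, q) = (0.662500, 0.668750), (dp/dtau, dq/dtau) = (-1.500000, 0.750000); Gamma_ppp = 0.000000, Gamma_ppq = 0.000000, Gamma_pqq = 0.000000, Gamma_qpp = 0.000000, Gamma_qpq = 0.000000, Gamma_qqq = 0.000000; k2 = (-1.500000, 0.750000, 0.000000, 0.000000)
  k3: at (p, q) = (0.662500, 0.668750), (dp/dtau, dq/dtau) = (-1.500000, 0.750000); Gamma_ppp = 0.000000, Gamma_ppq = 0.000000, Gamma_pqq = 0.000000, Gamma_qpp = 0.000000, Gamma_qpq = 0.000000, Gamma_qqq = 0.000000; k3 = (-1.500000, 0.750000, 0.000000, 0.000000)
  k4: at (p, q) = (0.550000, 0.725000), (dp/dtau, dq/dtau) = (-1.500000, 0.750000); Gamma_ppp = 0.000000, Gamma_ppq = 0.000000, Gamma_pqq = 0.000000, Gamma_qpp = 0.000000, Gamma_qpq = 0.000000, Gamma_qqq = 0.000000; k4 = (-1.500000, 0.750000, 0.000000, 0.000000)
  Y <- Y + (h/6)(k1 + 2k2 + 2k3 + k4): p = 0.5500, q = 0.7250, dp/dtau = -1.5000, dq/dtau = 0.7500
step 3:
  k1: at (p, q) = (0.550000, 0.725000), (dp/dtau, dq/dtau) = (-1.500000, 0.750000); Gamma_ppp = 0.000000, Gamma_ppq = 0.000000, Gamma_pqq = 0.000000, Gamma_qpp = 0.000000, Gamma_qpq = 0.000000, Gamma_qqq = 0.000000; k1 = (-1.500000, 0.750000, 0.000000, 0.000000)
  k2: at (p, q) = (0.437500, 0.781250), (dp/dtau, dq/dtau) = (-1.500000, 0.750000); Gamma_ppp = 0.000000, Gamma_ppq = 0.000000, Gamma_pqq = 0.000000, Gamma_qpp = 0.000000, Gamma_qpq = 0.000000, Gamma_qqq = 0.000000; k2 = (-1.500000, 0.750000, 0.000000, 0.000000)
  k3: at (p, q) = (0.437500, 0.781250), (dp/dtau, dq/dtau) = (-1.500000, 0.750000); Gamma_ppp = 0.000000, Gamma_ppq = 0.000000, Gamma_pqq = 0.000000, Gamma_qpp = 0.000000, Gamma_qpq = 0.000000, Gamma_qqq = 0.000000; k3 = (-1.500000, 0.750000, 0.000000, 0.000000)
  k4: at (p, q) = (0.325000, 0.837500), (dp/dtau, dq/dtau) = (-1.500000, 0.750000); Gamma_ppp = 0.000000, Gamma_ppq = 0.000000, Gamma_pqq = 0.000000, Gamma_qpp = 0.000000, Gamma_qpq = 0.000000, Gamma_qqq = 0.000000; k4 = (-1.500000, 0.750000, 0.000000, 0.000000)
  Y <- Y + (h/6)(k1 + 2k2 + 2k3 + k4): p = 0.3250, q = 0.8375, dp/dtau = -1.5000, dq/dtau = 0.7500

Answer: p = 0.3250, q = 0.8375, dp/dtau = -1.5000, dq/dtau = 0.7500


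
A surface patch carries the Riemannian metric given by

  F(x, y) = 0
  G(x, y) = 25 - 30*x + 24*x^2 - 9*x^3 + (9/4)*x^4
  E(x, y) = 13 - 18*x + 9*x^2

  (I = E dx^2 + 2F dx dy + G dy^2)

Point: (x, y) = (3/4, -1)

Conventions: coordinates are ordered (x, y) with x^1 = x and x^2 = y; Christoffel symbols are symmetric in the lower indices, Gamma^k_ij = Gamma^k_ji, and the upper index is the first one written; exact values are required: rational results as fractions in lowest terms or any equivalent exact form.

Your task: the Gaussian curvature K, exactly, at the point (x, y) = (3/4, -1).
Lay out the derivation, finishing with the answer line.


E = 73/16, F = 0, G = 13225/1024, EG - F^2 = 965425/16384 at the point
E_x = -9/2, E_y = 0, F_x = 0, F_y = 0, G_x = -345/64, G_y = 0
E_yy = 0, F_xy = 0, G_xx = 363/16
The intrinsic route: Brioschi's K = (det M1 - det M2)/(EG - F^2)^2.
M1 = [[-E_yy/2 + F_xy - G_xx/2, E_x/2, F_x - E_y/2], [F_y - G_x/2, E, F], [G_y/2, F, G]] = [[-363/32, -9/4, 0], [345/128, 73/16, 0], [0, 0, 13225/1024]]; det M1 = -154692825/262144
M2 = [[0, E_y/2, G_x/2], [E_y/2, E, F], [G_x/2, F, G]] = [[0, 0, -345/128], [0, 73/16, 0], [-345/128, 0, 13225/1024]]; det M2 = -8688825/262144
det M1 - det M2 = -4562625/8192; K = -4562625/8192 / (965425/16384)^2 = -98304/612835

Answer: K = -98304/612835


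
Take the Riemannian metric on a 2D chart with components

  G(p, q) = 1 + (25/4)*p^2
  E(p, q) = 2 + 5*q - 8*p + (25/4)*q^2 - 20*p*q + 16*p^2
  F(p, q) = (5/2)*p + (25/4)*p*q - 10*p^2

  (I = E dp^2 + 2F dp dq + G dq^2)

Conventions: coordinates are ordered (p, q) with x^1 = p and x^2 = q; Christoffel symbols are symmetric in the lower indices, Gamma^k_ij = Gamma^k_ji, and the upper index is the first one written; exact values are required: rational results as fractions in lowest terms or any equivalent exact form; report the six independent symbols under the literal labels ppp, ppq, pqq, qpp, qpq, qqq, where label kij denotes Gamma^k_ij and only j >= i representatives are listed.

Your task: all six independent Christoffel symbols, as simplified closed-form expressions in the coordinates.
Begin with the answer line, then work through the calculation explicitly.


Answer: Gamma_ppp = (64*p - 40*q - 16)/(89*p^2 - 80*p*q - 32*p + 25*q^2 + 20*q + 8), Gamma_ppq = (-40*p + 25*q + 10)/(89*p^2 - 80*p*q - 32*p + 25*q^2 + 20*q + 8), Gamma_pqq = 0, Gamma_qpp = -40*p/(89*p^2 - 80*p*q - 32*p + 25*q^2 + 20*q + 8), Gamma_qpq = 25*p/(89*p^2 - 80*p*q - 32*p + 25*q^2 + 20*q + 8), Gamma_qqq = 0

E = 2 + 5*q - 8*p + (25/4)*q^2 - 20*p*q + 16*p^2; F = (5/2)*p + (25/4)*p*q - 10*p^2; G = 1 + (25/4)*p^2
Gamma^k_ij = (1/2) g^{kl} (d_i g_jl + d_j g_il - d_l g_ij), with g^inv = (1/(EG-F^2)) [[G, -F], [-F, E]]
first partials: E_p = -8 - 20*q + 32*p, E_q = 5 + (25/2)*q - 20*p, F_p = 5/2 + (25/4)*q - 20*p, F_q = (25/4)*p, G_p = (25/2)*p, G_q = 0
D = EG - F^2 = 2 + 5*q - 8*p + (25/4)*q^2 - 20*p*q + (89/4)*p^2
expanded: Gamma^p_pp = (G E_p - 2F F_p + F E_q)/(2D), Gamma^p_pq = (G E_q - F G_p)/(2D), Gamma^p_qq = (2G F_q - G G_p - F G_q)/(2D), Gamma^q_pp = (2E F_p - E E_q - F E_p)/(2D), Gamma^q_pq = (E G_p - F E_q)/(2D), Gamma^q_qq = (E G_q - 2F F_q + F G_p)/(2D); substitute and cancel common factors


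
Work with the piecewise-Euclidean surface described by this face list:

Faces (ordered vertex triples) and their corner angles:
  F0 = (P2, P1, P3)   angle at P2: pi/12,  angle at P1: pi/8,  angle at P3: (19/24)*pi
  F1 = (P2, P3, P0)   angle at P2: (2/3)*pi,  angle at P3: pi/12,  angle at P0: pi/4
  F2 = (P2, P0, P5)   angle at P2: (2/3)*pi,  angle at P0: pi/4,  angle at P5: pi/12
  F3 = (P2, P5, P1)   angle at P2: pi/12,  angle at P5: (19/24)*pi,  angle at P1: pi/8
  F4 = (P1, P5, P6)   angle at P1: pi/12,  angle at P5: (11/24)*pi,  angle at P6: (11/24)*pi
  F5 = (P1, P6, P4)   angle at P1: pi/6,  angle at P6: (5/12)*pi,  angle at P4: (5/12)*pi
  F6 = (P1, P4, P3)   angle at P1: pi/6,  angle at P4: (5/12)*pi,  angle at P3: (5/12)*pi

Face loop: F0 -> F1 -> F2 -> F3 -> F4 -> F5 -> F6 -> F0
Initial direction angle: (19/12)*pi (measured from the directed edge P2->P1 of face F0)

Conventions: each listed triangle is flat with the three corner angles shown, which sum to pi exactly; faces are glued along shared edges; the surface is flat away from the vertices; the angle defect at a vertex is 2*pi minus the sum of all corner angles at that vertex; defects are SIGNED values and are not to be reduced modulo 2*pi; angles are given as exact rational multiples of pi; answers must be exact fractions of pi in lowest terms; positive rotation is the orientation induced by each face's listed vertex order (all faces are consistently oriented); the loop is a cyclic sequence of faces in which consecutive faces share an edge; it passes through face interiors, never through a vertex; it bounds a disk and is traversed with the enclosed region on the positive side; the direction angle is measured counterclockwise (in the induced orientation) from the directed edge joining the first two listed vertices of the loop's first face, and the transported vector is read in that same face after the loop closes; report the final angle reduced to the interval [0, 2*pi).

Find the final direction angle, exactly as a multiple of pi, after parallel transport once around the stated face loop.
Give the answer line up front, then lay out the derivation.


Answer: final direction angle = (17/12)*pi

enclosed vertex P1: corner angles sum to (2/3)*pi, defect = 2*pi - (2/3)*pi = (4/3)*pi
enclosed vertex P2: corner angles sum to (3/2)*pi, defect = 2*pi - (3/2)*pi = pi/2
holonomy = initial angle + sum of enclosed defects (mod 2*pi), positive in the induced orientation
final angle = (19/12)*pi + (11/6)*pi = (17/12)*pi (mod 2*pi)


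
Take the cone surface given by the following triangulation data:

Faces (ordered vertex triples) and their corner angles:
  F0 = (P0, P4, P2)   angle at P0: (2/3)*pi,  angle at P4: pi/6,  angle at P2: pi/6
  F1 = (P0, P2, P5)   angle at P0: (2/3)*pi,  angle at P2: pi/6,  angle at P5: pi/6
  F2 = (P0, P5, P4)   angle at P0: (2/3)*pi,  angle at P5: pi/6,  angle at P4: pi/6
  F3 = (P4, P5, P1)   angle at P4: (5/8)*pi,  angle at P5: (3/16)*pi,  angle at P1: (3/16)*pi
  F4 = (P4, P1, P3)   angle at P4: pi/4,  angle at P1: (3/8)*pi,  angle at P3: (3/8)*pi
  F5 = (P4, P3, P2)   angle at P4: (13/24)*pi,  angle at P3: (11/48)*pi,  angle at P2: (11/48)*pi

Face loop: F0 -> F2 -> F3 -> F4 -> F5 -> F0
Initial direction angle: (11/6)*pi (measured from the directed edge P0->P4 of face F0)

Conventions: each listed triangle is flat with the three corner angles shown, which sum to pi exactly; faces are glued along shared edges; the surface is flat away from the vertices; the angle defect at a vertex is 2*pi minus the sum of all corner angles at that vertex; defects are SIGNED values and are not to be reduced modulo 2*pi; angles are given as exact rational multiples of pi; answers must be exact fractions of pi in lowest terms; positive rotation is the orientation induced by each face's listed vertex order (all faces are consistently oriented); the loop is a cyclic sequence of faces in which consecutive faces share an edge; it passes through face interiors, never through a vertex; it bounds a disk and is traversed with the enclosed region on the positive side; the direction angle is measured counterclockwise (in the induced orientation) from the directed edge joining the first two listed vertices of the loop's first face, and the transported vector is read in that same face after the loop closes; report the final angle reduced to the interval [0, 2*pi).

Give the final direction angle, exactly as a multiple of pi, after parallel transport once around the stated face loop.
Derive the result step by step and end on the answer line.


enclosed vertex P4: corner angles sum to (7/4)*pi, defect = 2*pi - (7/4)*pi = pi/4
summing the enclosed defects onto the initial angle, mod 2*pi in the induced orientation:
final angle = (11/6)*pi + pi/4 = pi/12 (mod 2*pi)

Answer: final direction angle = pi/12


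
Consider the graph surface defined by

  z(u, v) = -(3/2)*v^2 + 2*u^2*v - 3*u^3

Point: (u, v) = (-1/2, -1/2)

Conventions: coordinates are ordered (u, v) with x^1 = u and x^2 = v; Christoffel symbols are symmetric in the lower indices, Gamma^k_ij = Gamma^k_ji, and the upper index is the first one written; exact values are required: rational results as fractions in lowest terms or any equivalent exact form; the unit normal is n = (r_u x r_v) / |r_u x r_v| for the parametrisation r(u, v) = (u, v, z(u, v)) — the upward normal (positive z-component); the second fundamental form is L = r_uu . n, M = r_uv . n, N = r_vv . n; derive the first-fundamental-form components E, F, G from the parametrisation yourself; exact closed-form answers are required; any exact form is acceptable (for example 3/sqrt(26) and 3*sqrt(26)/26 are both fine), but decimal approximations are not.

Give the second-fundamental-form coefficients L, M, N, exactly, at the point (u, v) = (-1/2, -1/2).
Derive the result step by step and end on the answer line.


z_u = -5/4, z_v = 2, z_uu = 7, z_uv = -2, z_vv = -3
E = 41/16, F = -5/2, G = 5; answer radicand W^2 = 105/16
unnormalised second-form numerators: l = 7, m = -2, n = -3; L = l/sqrt(105/16), and similarly M = m/sqrt(W^2), N = n/sqrt(W^2)

Answer: L = 4*sqrt(105)/15, M = -8*sqrt(105)/105, N = -4*sqrt(105)/35


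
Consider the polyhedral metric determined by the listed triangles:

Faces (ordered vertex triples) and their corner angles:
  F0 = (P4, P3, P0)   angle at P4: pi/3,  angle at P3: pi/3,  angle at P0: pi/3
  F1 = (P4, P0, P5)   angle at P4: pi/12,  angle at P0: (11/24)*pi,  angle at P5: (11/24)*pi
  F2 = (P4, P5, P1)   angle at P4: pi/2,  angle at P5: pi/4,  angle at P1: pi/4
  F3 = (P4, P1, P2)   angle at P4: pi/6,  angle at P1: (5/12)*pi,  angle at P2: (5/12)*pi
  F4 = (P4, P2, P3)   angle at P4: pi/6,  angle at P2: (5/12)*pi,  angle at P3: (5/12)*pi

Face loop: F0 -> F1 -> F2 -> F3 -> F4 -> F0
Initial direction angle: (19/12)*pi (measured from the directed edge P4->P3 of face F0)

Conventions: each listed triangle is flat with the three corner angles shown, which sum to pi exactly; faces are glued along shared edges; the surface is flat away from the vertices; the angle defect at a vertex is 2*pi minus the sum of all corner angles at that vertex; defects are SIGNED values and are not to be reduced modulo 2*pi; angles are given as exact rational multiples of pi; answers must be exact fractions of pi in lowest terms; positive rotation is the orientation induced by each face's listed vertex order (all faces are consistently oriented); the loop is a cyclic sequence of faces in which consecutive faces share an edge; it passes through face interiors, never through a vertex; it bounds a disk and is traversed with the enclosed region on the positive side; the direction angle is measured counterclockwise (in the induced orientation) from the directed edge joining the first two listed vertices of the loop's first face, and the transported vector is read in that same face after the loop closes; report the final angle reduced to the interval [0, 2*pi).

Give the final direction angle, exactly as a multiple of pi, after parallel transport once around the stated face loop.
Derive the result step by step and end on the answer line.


enclosed vertex P4: corner angles sum to (5/4)*pi, defect = 2*pi - (5/4)*pi = (3/4)*pi
the rotation equals the total enclosed defect, so the final angle is initial + defects (mod 2*pi)
final angle = (19/12)*pi + (3/4)*pi = pi/3 (mod 2*pi)

Answer: final direction angle = pi/3


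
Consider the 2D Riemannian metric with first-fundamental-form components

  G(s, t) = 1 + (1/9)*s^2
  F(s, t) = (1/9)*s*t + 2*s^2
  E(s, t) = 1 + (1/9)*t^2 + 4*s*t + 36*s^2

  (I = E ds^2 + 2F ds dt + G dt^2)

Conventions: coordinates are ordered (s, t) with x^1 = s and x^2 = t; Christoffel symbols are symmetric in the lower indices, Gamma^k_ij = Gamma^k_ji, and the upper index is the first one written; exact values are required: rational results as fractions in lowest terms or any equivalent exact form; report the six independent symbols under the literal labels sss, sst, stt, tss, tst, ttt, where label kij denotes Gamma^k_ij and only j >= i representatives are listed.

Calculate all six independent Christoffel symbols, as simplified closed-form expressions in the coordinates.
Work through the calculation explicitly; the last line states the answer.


E = 1 + (1/9)*t^2 + 4*s*t + 36*s^2; F = (1/9)*s*t + 2*s^2; G = 1 + (1/9)*s^2
Gamma^k_ij = (1/2) g^{kl} (d_i g_jl + d_j g_il - d_l g_ij), with g^inv = (1/(EG-F^2)) [[G, -F], [-F, E]]
first partials: E_s = 4*t + 72*s, E_t = (2/9)*t + 4*s, F_s = (1/9)*t + 4*s, F_t = (1/9)*s, G_s = (2/9)*s, G_t = 0
D = EG - F^2 = 1 + (1/9)*t^2 + 4*s*t + (325/9)*s^2
expanded: Gamma^s_ss = (G E_s - 2F F_s + F E_t)/(2D), Gamma^s_st = (G E_t - F G_s)/(2D), Gamma^s_tt = (2G F_t - G G_s - F G_t)/(2D), Gamma^t_ss = (2E F_s - E E_t - F E_s)/(2D), Gamma^t_st = (E G_s - F E_t)/(2D), Gamma^t_tt = (E G_t - 2F F_t + F G_s)/(2D); substitute and cancel common factors

Answer: Gamma_sss = (324*s + 18*t)/(325*s^2 + 36*s*t + t^2 + 9), Gamma_sst = (18*s + t)/(325*s^2 + 36*s*t + t^2 + 9), Gamma_stt = 0, Gamma_tss = 18*s/(325*s^2 + 36*s*t + t^2 + 9), Gamma_tst = s/(325*s^2 + 36*s*t + t^2 + 9), Gamma_ttt = 0


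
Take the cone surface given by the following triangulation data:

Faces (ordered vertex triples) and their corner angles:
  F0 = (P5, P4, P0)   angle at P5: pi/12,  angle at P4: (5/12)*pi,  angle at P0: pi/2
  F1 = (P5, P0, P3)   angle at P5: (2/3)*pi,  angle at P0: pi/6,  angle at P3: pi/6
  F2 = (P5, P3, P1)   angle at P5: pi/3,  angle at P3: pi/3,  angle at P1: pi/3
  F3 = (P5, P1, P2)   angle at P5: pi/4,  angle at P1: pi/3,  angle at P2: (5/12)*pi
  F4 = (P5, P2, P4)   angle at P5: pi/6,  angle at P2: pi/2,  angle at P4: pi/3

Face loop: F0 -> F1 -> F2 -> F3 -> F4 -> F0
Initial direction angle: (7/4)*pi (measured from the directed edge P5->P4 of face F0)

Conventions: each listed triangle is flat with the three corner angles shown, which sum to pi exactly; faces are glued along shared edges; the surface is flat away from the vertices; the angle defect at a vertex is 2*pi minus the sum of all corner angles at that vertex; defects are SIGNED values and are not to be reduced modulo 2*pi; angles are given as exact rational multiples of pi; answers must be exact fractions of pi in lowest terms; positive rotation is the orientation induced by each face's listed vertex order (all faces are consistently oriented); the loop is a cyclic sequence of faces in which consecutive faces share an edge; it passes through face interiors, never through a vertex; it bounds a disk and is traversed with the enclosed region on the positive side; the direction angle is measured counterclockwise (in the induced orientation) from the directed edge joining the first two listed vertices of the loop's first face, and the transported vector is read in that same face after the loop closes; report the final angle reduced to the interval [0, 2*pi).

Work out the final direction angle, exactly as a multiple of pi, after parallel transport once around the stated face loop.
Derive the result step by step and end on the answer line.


enclosed vertex P5: corner angles sum to (3/2)*pi, defect = 2*pi - (3/2)*pi = pi/2
final direction = starting direction + enclosed defect total, reduced mod 2*pi (induced orientation)
final angle = (7/4)*pi + pi/2 = pi/4 (mod 2*pi)

Answer: final direction angle = pi/4
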